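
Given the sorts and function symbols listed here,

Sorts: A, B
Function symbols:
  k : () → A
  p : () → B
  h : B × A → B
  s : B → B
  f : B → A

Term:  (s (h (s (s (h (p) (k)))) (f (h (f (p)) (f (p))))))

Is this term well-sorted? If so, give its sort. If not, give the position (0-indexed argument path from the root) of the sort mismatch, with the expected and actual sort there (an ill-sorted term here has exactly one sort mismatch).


          (p) : B
          (k) : A
        (h (p) (k)) : B
      (s (h (p) (k))) : B
    (s (s (h (p) (k)))) : B
          (p) : B
        (f (p)) : A
          (p) : B
        (f (p)) : A
      (h (f (p)) (f (p))) : ✗ arg 0 at [0, 1, 0, 0] has sort A, expected B

ill-sorted at position [0, 1, 0, 0]: expected B, got A


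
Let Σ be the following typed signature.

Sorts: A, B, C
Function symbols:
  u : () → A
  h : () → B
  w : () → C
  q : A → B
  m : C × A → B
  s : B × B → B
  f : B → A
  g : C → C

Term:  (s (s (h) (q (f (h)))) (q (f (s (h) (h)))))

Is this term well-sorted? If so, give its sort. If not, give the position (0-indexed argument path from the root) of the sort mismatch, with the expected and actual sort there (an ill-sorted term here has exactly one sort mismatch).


    (h) : B
        (h) : B
      (f (h)) : A
    (q (f (h))) : B
  (s (h) (q (f (h)))) : B
        (h) : B
        (h) : B
      (s (h) (h)) : B
    (f (s (h) (h))) : A
  (q (f (s (h) (h)))) : B
(s (s (h) (q (f (h)))) (q (f (s (h) (h))))) : B

well-sorted; sort = B


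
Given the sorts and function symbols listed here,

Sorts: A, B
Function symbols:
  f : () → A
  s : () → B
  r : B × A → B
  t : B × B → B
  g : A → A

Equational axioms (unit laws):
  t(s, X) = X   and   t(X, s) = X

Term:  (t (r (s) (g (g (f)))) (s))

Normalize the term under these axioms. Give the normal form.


1. (t (r (s) (g (g (f)))) (s))  →  (r (s) (g (g (f))))

normal form = (r (s) (g (g (f))))


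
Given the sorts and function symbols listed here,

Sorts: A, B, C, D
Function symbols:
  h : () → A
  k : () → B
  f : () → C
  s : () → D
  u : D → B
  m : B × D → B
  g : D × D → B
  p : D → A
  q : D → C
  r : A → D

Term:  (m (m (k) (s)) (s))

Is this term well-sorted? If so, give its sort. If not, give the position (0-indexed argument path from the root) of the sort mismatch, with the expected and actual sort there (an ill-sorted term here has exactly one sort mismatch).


    (k) : B
    (s) : D
  (m (k) (s)) : B
  (s) : D
(m (m (k) (s)) (s)) : B

well-sorted; sort = B


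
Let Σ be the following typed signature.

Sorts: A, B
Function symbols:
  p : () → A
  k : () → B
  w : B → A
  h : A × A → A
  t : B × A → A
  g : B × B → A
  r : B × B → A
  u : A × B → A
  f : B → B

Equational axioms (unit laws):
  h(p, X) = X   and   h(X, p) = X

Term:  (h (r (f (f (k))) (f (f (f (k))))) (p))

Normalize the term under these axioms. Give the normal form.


normal form = (r (f (f (k))) (f (f (f (k)))))

1. (h (r (f (f (k))) (f (f (f (k))))) (p))  →  (r (f (f (k))) (f (f (f (k)))))


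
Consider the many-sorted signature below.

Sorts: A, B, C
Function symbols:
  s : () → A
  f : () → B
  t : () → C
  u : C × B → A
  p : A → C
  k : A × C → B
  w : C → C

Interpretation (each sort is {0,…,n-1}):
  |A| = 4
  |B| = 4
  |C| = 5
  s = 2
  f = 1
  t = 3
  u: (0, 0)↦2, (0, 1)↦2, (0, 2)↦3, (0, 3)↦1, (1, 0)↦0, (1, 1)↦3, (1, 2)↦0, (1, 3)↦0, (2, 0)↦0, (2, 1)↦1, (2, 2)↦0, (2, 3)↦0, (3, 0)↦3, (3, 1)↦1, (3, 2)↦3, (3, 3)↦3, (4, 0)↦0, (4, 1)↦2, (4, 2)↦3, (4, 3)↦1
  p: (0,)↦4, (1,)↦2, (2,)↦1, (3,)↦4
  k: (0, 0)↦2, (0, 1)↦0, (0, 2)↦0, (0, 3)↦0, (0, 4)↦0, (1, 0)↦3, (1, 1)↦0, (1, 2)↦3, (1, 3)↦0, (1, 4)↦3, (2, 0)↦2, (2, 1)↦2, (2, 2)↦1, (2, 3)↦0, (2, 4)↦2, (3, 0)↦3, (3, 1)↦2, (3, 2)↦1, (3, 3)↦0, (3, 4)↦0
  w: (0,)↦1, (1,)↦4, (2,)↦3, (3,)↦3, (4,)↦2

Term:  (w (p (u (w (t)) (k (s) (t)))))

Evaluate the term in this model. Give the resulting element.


  t = 3
  (w (t)) = w(3,) = 3
  s = 2
  t = 3
  (k (s) (t)) = k(2, 3) = 0
  (u (w (t)) (k (s) (t))) = u(3, 0) = 3
  (p (u (w (t)) (k (s) (t)))) = p(3,) = 4
  (w (p (u (w (t)) (k (s) (t))))) = w(4,) = 2

value = 2


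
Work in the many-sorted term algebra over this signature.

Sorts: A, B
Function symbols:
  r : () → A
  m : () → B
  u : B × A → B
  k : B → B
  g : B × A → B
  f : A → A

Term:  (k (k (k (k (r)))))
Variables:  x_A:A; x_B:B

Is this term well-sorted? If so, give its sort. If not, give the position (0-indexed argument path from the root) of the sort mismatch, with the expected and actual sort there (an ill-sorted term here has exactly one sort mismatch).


ill-sorted at position [0, 0, 0, 0]: expected B, got A

        (r) : A
      (k (r)) : ✗ arg 0 at [0, 0, 0, 0] has sort A, expected B


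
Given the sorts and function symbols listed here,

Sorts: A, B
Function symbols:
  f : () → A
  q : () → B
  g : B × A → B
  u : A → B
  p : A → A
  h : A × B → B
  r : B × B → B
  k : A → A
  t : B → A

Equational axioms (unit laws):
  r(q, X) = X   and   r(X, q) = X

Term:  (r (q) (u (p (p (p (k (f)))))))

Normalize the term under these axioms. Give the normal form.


1. (r (q) (u (p (p (p (k (f)))))))  →  (u (p (p (p (k (f))))))

normal form = (u (p (p (p (k (f))))))


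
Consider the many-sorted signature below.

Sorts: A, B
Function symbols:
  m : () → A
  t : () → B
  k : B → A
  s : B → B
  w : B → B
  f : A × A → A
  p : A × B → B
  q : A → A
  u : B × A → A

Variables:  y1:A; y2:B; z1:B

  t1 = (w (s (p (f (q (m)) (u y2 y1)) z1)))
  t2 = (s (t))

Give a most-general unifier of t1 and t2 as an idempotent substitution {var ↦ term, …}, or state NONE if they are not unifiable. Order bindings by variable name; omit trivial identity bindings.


NONE (not unifiable)

head clash or occurs-check failure — not unifiable


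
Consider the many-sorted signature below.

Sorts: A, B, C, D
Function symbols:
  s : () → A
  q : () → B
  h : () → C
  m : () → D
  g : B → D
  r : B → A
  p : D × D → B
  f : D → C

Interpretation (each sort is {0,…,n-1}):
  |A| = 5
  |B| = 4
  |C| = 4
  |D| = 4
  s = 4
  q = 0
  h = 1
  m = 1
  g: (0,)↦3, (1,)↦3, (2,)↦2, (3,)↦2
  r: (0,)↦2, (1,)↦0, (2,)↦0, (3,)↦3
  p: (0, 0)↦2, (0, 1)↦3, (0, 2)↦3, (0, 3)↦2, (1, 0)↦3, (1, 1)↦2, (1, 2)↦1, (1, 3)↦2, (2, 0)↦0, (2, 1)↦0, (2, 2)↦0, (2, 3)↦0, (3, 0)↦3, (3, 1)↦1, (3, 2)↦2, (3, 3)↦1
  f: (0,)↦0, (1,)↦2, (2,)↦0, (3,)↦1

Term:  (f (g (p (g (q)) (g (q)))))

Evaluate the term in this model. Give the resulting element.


  q = 0
  (g (q)) = g(0,) = 3
  q = 0
  (g (q)) = g(0,) = 3
  (p (g (q)) (g (q))) = p(3, 3) = 1
  (g (p (g (q)) (g (q)))) = g(1,) = 3
  (f (g (p (g (q)) (g (q))))) = f(3,) = 1

value = 1


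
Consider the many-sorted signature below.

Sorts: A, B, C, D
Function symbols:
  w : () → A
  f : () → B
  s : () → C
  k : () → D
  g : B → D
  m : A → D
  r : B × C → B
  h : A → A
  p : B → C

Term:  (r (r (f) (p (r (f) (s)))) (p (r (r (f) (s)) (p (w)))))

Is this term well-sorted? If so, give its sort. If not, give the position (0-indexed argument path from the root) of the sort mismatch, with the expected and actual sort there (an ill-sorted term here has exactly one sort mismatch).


    (f) : B
        (f) : B
        (s) : C
      (r (f) (s)) : B
    (p (r (f) (s))) : C
  (r (f) (p (r (f) (s)))) : B
        (f) : B
        (s) : C
      (r (f) (s)) : B
        (w) : A
      (p (w)) : ✗ arg 0 at [1, 0, 1, 0] has sort A, expected B

ill-sorted at position [1, 0, 1, 0]: expected B, got A


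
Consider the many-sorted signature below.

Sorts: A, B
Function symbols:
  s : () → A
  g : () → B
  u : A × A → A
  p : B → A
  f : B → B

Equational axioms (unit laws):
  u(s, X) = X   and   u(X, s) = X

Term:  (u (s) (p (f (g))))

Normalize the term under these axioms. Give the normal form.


normal form = (p (f (g)))

1. (u (s) (p (f (g))))  →  (p (f (g)))


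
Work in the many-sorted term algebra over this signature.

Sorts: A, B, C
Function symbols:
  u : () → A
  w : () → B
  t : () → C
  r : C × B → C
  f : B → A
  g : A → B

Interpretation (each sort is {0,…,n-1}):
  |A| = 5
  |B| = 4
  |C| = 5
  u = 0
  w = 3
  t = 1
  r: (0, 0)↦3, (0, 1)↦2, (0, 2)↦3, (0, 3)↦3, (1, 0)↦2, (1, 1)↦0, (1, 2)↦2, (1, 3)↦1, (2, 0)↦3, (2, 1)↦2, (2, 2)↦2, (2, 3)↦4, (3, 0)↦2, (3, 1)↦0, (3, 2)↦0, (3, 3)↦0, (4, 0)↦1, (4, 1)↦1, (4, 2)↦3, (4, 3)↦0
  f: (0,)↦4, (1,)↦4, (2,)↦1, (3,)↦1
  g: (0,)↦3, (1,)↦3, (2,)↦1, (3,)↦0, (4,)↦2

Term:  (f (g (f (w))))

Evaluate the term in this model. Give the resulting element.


  w = 3
  (f (w)) = f(3,) = 1
  (g (f (w))) = g(1,) = 3
  (f (g (f (w)))) = f(3,) = 1

value = 1


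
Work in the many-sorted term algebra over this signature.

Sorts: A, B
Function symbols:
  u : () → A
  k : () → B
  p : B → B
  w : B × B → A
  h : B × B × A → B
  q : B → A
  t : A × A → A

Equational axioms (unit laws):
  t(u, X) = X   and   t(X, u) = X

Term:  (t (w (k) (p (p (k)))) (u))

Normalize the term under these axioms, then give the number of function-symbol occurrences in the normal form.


size = 5

1. (t (w (k) (p (p (k)))) (u))  →  (w (k) (p (p (k))))
normal form: (w (k) (p (p (k))))


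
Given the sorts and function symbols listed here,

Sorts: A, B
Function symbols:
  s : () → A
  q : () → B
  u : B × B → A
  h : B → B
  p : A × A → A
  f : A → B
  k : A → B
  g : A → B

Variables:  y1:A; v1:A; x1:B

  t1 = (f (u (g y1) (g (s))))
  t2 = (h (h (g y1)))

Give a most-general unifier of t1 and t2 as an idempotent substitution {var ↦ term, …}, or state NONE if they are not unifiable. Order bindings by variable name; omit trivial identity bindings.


head clash or occurs-check failure — not unifiable

NONE (not unifiable)


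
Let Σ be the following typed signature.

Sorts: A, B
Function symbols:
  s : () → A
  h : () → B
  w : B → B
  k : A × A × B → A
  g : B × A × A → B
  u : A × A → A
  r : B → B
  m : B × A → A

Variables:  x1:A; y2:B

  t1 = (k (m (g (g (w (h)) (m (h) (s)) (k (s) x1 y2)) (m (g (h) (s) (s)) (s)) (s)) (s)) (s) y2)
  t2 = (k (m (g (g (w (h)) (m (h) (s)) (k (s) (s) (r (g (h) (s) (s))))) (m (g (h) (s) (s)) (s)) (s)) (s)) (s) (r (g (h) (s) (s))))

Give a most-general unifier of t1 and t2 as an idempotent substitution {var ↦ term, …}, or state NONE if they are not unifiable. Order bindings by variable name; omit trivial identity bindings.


{x1 ↦ (s), y2 ↦ (r (g (h) (s) (s)))}


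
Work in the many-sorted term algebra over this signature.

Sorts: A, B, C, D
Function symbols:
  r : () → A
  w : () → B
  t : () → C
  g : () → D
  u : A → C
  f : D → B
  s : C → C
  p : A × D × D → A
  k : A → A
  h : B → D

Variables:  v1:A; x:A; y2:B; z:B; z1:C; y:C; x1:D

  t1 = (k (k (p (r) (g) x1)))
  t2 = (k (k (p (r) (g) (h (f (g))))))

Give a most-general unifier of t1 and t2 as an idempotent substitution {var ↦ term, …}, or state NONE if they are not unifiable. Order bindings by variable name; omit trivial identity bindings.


{x1 ↦ (h (f (g)))}


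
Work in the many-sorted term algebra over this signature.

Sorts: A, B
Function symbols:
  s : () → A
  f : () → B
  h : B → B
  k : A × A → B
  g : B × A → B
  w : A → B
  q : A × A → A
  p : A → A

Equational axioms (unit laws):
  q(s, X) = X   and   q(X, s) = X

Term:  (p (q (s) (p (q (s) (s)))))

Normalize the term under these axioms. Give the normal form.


normal form = (p (p (s)))

1. (p (q (s) (p (q (s) (s)))))  →  (p (p (q (s) (s))))
2. (p (p (q (s) (s))))  →  (p (p (s)))


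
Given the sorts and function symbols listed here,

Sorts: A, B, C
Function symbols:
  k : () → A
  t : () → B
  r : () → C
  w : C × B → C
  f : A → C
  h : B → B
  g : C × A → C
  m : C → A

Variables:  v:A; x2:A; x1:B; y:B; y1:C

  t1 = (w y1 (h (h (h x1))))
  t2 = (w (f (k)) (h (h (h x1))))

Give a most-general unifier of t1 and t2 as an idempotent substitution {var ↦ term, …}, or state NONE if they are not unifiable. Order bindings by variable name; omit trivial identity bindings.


{y1 ↦ (f (k))}


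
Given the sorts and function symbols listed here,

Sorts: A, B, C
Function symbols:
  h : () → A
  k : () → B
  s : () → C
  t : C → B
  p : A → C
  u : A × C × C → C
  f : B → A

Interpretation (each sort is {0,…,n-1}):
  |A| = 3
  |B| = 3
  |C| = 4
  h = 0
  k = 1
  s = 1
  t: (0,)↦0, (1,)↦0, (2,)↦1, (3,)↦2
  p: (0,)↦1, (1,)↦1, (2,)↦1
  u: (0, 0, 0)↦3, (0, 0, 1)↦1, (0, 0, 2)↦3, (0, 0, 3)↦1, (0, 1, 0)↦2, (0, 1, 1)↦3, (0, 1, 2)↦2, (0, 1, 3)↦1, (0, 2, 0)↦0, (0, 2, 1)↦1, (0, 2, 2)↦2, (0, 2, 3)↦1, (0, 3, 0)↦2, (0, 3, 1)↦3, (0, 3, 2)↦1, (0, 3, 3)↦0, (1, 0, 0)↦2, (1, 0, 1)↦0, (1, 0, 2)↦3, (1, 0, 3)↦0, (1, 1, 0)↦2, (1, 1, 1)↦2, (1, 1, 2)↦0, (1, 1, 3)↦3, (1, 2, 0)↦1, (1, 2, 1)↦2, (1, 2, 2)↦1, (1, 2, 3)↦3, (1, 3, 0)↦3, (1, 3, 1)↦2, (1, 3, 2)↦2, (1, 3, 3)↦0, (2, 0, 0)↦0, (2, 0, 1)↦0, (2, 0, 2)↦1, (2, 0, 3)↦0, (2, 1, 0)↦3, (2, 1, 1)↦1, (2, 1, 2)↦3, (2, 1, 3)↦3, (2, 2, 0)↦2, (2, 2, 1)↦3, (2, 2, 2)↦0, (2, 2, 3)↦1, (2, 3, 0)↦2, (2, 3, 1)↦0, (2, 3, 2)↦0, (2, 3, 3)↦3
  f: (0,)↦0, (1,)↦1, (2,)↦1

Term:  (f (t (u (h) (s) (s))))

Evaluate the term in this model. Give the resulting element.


value = 1

  h = 0
  s = 1
  s = 1
  (u (h) (s) (s)) = u(0, 1, 1) = 3
  (t (u (h) (s) (s))) = t(3,) = 2
  (f (t (u (h) (s) (s)))) = f(2,) = 1


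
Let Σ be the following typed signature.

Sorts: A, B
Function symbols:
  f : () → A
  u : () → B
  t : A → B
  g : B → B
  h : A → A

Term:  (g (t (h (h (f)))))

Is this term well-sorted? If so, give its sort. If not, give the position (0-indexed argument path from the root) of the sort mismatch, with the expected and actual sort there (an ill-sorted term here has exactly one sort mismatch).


well-sorted; sort = B

        (f) : A
      (h (f)) : A
    (h (h (f))) : A
  (t (h (h (f)))) : B
(g (t (h (h (f))))) : B


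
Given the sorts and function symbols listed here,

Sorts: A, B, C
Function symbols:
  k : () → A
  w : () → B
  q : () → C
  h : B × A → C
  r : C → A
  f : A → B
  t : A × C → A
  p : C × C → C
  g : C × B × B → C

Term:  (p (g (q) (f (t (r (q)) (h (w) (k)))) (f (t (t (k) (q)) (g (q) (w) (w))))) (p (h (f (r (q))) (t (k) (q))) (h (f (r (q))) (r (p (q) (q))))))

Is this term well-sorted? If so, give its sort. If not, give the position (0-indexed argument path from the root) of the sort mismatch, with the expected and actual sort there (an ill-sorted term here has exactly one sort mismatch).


    (q) : C
          (q) : C
        (r (q)) : A
          (w) : B
          (k) : A
        (h (w) (k)) : C
      (t (r (q)) (h (w) (k))) : A
    (f (t (r (q)) (h (w) (k)))) : B
          (k) : A
          (q) : C
        (t (k) (q)) : A
          (q) : C
          (w) : B
          (w) : B
        (g (q) (w) (w)) : C
      (t (t (k) (q)) (g (q) (w) (w))) : A
    (f (t (t (k) (q)) (g (q) (w) (w)))) : B
  (g (q) (f (t (r (q)) (h (w) (k)))) (f (t (t (k) (q)) (g (q) (w) (w))))) : C
          (q) : C
        (r (q)) : A
      (f (r (q))) : B
        (k) : A
        (q) : C
      (t (k) (q)) : A
    (h (f (r (q))) (t (k) (q))) : C
          (q) : C
        (r (q)) : A
      (f (r (q))) : B
          (q) : C
          (q) : C
        (p (q) (q)) : C
      (r (p (q) (q))) : A
    (h (f (r (q))) (r (p (q) (q)))) : C
  (p (h (f (r (q))) (t (k) (q))) (h (f (r (q))) (r (p (q) (q))))) : C
(p (g (q) (f (t (r (q)) (h (w) (k)))) (f (t (t (k) (q)) (g (q) (w) (w))))) (p (h (f (r (q))) (t (k) (q))) (h (f (r (q))) (r (p (q) (q)))))) : C

well-sorted; sort = C


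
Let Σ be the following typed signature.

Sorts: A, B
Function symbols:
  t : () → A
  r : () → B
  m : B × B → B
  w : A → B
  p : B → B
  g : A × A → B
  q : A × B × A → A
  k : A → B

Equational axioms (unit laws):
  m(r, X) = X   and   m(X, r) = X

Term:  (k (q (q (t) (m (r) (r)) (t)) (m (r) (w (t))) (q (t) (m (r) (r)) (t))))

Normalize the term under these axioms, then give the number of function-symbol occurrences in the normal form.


size = 12

1. (k (q (q (t) (m (r) (r)) (t)) (m (r) (w (t))) (q (t) (m (r) (r)) (t))))  →  (k (q (q (t) (r) (t)) (m (r) (w (t))) (q (t) (m (r) (r)) (t))))
2. (k (q (q (t) (r) (t)) (m (r) (w (t))) (q (t) (m (r) (r)) (t))))  →  (k (q (q (t) (r) (t)) (w (t)) (q (t) (m (r) (r)) (t))))
3. (k (q (q (t) (r) (t)) (w (t)) (q (t) (m (r) (r)) (t))))  →  (k (q (q (t) (r) (t)) (w (t)) (q (t) (r) (t))))
normal form: (k (q (q (t) (r) (t)) (w (t)) (q (t) (r) (t))))


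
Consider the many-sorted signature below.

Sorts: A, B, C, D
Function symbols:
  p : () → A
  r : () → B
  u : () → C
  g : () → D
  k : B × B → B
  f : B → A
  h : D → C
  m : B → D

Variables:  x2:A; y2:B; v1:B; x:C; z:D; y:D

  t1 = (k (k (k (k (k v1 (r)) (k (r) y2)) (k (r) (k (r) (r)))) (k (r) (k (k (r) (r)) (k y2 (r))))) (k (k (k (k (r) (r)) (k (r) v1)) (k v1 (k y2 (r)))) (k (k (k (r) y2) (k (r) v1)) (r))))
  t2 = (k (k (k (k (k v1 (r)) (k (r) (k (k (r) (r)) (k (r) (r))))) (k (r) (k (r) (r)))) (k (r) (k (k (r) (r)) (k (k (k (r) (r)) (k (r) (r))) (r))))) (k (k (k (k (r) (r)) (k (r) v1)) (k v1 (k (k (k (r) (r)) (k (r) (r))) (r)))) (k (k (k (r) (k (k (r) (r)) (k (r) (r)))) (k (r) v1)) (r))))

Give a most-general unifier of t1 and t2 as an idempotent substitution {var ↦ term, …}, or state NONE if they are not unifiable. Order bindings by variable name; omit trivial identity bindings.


{y2 ↦ (k (k (r) (r)) (k (r) (r)))}


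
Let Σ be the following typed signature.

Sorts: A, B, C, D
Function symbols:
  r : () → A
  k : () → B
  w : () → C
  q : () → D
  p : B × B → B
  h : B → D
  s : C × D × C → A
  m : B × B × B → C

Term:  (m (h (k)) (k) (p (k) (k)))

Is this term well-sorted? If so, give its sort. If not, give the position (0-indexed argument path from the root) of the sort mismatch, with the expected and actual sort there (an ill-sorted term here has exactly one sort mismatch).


    (k) : B
  (h (k)) : D
  (k) : B
    (k) : B
    (k) : B
  (p (k) (k)) : B
(m (h (k)) (k) (p (k) (k))) : ✗ arg 0 at [0] has sort D, expected B

ill-sorted at position [0]: expected B, got D


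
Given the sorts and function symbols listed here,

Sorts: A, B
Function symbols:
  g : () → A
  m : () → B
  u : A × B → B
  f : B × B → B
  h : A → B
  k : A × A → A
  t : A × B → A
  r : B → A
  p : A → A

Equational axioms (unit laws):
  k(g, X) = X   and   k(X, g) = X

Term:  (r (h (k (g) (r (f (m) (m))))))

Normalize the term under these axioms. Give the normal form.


normal form = (r (h (r (f (m) (m)))))

1. (r (h (k (g) (r (f (m) (m))))))  →  (r (h (r (f (m) (m)))))


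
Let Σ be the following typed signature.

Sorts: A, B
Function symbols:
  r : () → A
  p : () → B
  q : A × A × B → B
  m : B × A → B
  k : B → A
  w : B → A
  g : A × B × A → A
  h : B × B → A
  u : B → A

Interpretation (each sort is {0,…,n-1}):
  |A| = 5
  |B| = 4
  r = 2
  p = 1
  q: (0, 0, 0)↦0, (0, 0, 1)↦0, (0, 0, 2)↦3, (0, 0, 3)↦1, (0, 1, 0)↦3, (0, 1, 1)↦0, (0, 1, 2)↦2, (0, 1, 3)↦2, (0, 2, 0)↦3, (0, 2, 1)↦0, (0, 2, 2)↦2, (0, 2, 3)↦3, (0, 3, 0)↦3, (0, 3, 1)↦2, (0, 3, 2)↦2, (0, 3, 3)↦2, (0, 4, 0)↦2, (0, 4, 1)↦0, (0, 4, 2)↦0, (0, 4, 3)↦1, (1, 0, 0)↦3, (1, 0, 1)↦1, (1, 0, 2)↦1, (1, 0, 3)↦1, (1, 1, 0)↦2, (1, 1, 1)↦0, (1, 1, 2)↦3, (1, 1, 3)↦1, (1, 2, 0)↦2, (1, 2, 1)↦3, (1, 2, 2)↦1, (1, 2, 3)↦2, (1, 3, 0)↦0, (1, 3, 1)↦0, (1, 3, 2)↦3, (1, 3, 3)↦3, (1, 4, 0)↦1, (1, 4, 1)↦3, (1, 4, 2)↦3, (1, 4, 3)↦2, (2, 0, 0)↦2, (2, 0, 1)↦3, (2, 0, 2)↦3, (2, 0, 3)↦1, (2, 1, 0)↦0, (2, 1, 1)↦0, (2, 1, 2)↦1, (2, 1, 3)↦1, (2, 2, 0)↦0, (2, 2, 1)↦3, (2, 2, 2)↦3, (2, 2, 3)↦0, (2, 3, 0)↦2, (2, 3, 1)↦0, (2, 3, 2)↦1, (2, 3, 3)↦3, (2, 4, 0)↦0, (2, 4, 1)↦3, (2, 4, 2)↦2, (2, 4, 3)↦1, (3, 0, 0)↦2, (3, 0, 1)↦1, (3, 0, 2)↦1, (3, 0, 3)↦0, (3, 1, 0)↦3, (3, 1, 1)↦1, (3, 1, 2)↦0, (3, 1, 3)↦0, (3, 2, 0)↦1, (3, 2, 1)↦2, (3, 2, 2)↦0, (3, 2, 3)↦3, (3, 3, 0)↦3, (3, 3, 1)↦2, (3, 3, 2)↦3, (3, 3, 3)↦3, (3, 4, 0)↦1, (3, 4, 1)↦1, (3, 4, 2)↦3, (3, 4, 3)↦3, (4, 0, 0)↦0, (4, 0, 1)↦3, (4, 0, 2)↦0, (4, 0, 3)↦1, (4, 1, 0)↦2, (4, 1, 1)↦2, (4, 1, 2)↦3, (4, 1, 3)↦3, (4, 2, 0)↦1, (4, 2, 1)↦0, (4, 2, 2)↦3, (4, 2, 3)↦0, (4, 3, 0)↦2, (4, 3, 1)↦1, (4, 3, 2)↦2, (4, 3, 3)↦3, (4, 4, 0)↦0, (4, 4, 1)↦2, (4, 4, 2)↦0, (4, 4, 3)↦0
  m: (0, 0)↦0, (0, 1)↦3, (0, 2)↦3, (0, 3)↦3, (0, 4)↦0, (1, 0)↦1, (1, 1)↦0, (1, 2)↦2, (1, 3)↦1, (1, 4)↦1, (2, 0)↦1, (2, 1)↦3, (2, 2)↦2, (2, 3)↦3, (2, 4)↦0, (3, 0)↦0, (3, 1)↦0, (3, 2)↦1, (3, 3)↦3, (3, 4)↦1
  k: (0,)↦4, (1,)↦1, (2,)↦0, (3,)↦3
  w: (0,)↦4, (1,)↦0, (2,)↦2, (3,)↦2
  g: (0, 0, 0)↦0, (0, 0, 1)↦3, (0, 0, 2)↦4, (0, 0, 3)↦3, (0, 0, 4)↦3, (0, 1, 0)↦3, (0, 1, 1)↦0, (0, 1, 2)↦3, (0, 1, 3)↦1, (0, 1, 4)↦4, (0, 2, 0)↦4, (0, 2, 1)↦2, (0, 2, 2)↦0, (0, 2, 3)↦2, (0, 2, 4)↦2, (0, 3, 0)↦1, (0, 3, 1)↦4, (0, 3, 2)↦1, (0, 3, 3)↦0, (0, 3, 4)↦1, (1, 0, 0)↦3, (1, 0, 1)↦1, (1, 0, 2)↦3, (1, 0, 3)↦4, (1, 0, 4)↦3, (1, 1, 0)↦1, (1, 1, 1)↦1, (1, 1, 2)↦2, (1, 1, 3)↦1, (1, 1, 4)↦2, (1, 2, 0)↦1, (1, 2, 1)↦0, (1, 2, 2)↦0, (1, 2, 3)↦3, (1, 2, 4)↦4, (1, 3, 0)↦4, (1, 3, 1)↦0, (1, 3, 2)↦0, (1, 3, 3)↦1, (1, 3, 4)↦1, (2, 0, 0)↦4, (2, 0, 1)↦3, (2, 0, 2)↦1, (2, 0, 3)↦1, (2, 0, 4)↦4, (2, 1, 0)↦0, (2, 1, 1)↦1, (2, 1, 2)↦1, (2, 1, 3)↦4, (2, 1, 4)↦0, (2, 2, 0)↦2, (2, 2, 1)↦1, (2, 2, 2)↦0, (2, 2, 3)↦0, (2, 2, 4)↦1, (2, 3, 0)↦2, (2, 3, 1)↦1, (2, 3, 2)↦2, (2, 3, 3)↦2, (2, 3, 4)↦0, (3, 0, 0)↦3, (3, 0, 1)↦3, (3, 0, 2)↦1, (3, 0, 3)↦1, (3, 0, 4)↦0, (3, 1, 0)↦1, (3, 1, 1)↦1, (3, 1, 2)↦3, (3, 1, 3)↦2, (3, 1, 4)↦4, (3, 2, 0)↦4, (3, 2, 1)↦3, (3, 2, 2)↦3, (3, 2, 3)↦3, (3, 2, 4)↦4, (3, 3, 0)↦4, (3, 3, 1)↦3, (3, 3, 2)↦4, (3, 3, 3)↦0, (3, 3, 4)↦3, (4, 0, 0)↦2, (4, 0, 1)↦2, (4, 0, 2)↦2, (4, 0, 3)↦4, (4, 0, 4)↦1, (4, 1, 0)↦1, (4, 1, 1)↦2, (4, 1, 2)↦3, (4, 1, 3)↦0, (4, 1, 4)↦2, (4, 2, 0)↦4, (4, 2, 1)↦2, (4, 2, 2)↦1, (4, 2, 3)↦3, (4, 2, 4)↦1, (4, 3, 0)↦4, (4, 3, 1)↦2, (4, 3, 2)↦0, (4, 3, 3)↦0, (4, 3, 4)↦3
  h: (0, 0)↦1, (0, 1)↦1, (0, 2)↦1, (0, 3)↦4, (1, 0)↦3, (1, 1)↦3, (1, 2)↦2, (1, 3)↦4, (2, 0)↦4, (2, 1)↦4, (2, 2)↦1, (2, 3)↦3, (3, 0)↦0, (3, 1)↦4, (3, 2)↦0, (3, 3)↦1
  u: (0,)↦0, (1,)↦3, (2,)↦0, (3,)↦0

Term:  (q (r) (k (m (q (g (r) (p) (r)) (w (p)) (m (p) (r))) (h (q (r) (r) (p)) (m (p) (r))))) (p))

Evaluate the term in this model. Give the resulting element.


  r = 2
  r = 2
  p = 1
  r = 2
  (g (r) (p) (r)) = g(2, 1, 2) = 1
  p = 1
  (w (p)) = w(1,) = 0
  p = 1
  r = 2
  (m (p) (r)) = m(1, 2) = 2
  (q (g (r) (p) (r)) (w (p)) (m (p) (r))) = q(1, 0, 2) = 1
  r = 2
  r = 2
  p = 1
  (q (r) (r) (p)) = q(2, 2, 1) = 3
  p = 1
  r = 2
  (m (p) (r)) = m(1, 2) = 2
  (h (q (r) (r) (p)) (m (p) (r))) = h(3, 2) = 0
  (m (q (g (r) (p) (r)) (w (p)) (m (p) (r))) (h (q (r) (r) (p)) (m (p) (r)))) = m(1, 0) = 1
  (k (m (q (g (r) (p) (r)) (w (p)) (m (p) (r))) (h (q (r) (r) (p)) (m (p) (r))))) = k(1,) = 1
  p = 1
  (q (r) (k (m (q (g (r) (p) (r)) (w (p)) (m (p) (r))) (h (q (r) (r) (p)) (m (p) (r))))) (p)) = q(2, 1, 1) = 0

value = 0


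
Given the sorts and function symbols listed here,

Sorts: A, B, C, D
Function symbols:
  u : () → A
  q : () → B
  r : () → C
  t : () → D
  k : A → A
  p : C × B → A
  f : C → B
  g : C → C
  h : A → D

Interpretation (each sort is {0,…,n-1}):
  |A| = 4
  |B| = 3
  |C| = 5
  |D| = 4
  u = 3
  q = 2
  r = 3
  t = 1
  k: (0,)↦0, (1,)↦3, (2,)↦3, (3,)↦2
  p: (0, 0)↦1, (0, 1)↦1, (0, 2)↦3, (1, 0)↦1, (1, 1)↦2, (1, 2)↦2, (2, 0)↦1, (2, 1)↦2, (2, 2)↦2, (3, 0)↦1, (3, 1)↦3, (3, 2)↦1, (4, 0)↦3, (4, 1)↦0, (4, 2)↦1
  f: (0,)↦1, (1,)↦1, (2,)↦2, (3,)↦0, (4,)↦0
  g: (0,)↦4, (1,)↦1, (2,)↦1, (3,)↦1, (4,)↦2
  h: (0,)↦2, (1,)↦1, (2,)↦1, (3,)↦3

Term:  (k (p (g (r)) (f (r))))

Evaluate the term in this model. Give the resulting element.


  r = 3
  (g (r)) = g(3,) = 1
  r = 3
  (f (r)) = f(3,) = 0
  (p (g (r)) (f (r))) = p(1, 0) = 1
  (k (p (g (r)) (f (r)))) = k(1,) = 3

value = 3


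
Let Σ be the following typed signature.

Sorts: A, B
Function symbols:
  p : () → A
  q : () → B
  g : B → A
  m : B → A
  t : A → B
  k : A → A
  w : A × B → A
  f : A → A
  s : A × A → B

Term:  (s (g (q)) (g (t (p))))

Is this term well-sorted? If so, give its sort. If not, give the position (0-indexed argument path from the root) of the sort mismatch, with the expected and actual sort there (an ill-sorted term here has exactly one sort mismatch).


well-sorted; sort = B

    (q) : B
  (g (q)) : A
      (p) : A
    (t (p)) : B
  (g (t (p))) : A
(s (g (q)) (g (t (p)))) : B


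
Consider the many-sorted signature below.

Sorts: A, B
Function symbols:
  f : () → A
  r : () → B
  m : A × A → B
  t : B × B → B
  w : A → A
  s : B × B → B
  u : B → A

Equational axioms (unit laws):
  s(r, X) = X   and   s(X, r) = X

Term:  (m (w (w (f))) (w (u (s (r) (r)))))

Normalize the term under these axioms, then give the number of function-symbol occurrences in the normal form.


size = 7

1. (m (w (w (f))) (w (u (s (r) (r)))))  →  (m (w (w (f))) (w (u (r))))
normal form: (m (w (w (f))) (w (u (r))))


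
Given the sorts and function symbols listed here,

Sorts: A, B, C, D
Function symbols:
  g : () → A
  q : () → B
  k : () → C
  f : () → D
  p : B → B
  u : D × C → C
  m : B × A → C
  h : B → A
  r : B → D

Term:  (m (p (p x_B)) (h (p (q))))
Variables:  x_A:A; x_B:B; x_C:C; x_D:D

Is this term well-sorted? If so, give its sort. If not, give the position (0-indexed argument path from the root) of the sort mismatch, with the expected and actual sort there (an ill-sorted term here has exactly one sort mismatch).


well-sorted; sort = C

      x_B : B
    (p x_B) : B
  (p (p x_B)) : B
      (q) : B
    (p (q)) : B
  (h (p (q))) : A
(m (p (p x_B)) (h (p (q)))) : C


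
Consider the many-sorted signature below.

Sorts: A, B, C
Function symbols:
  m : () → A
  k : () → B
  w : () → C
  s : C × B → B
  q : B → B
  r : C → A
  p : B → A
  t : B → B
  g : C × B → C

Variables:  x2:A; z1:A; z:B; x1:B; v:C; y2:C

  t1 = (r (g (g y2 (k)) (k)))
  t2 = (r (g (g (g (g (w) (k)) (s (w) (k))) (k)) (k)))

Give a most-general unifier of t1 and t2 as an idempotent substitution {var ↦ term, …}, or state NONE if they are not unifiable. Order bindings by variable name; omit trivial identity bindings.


{y2 ↦ (g (g (w) (k)) (s (w) (k)))}


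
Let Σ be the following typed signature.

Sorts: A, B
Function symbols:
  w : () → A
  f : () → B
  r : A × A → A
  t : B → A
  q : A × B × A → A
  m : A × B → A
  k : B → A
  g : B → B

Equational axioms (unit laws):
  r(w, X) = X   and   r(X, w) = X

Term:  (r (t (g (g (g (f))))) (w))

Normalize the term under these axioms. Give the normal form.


1. (r (t (g (g (g (f))))) (w))  →  (t (g (g (g (f)))))

normal form = (t (g (g (g (f)))))


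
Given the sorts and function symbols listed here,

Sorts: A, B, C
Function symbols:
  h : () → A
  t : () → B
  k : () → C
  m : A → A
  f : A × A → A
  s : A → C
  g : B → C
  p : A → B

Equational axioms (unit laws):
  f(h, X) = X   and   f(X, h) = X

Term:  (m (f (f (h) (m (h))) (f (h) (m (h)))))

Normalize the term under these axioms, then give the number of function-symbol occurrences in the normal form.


size = 6

1. (m (f (f (h) (m (h))) (f (h) (m (h)))))  →  (m (f (m (h)) (f (h) (m (h)))))
2. (m (f (m (h)) (f (h) (m (h)))))  →  (m (f (m (h)) (m (h))))
normal form: (m (f (m (h)) (m (h))))


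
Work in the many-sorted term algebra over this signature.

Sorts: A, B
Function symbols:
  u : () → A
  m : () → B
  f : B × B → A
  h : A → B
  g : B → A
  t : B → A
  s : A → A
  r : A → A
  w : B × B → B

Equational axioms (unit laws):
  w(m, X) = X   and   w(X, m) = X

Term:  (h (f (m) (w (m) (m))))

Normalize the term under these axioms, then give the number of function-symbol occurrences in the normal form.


size = 4

1. (h (f (m) (w (m) (m))))  →  (h (f (m) (m)))
normal form: (h (f (m) (m)))


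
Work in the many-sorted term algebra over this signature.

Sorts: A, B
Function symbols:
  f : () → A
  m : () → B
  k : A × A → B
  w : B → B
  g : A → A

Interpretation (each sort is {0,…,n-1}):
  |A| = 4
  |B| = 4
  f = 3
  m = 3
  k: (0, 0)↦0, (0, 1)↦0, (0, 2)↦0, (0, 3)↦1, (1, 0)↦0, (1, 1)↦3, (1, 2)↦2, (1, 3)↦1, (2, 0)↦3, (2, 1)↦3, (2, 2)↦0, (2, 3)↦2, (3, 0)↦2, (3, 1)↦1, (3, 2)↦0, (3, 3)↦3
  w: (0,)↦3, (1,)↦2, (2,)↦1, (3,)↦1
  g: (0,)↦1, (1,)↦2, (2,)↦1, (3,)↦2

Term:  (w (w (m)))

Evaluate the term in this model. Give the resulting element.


value = 2

  m = 3
  (w (m)) = w(3,) = 1
  (w (w (m))) = w(1,) = 2


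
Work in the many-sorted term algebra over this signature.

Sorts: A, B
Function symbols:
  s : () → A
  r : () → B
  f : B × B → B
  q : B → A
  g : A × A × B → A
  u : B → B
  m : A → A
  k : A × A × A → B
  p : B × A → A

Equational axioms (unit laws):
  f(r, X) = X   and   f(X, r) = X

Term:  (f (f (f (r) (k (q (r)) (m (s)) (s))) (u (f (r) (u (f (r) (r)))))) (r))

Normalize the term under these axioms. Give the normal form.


normal form = (f (k (q (r)) (m (s)) (s)) (u (u (r))))

1. (f (f (f (r) (k (q (r)) (m (s)) (s))) (u (f (r) (u (f (r) (r)))))) (r))  →  (f (f (r) (k (q (r)) (m (s)) (s))) (u (f (r) (u (f (r) (r))))))
2. (f (f (r) (k (q (r)) (m (s)) (s))) (u (f (r) (u (f (r) (r))))))  →  (f (k (q (r)) (m (s)) (s)) (u (f (r) (u (f (r) (r))))))
3. (f (k (q (r)) (m (s)) (s)) (u (f (r) (u (f (r) (r))))))  →  (f (k (q (r)) (m (s)) (s)) (u (u (f (r) (r)))))
4. (f (k (q (r)) (m (s)) (s)) (u (u (f (r) (r)))))  →  (f (k (q (r)) (m (s)) (s)) (u (u (r))))


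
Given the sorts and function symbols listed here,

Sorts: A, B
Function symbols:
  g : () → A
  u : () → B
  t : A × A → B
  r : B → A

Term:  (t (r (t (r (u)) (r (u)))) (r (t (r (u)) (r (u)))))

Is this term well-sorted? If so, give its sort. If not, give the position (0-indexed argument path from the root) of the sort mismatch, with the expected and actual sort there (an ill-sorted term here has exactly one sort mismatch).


        (u) : B
      (r (u)) : A
        (u) : B
      (r (u)) : A
    (t (r (u)) (r (u))) : B
  (r (t (r (u)) (r (u)))) : A
        (u) : B
      (r (u)) : A
        (u) : B
      (r (u)) : A
    (t (r (u)) (r (u))) : B
  (r (t (r (u)) (r (u)))) : A
(t (r (t (r (u)) (r (u)))) (r (t (r (u)) (r (u))))) : B

well-sorted; sort = B


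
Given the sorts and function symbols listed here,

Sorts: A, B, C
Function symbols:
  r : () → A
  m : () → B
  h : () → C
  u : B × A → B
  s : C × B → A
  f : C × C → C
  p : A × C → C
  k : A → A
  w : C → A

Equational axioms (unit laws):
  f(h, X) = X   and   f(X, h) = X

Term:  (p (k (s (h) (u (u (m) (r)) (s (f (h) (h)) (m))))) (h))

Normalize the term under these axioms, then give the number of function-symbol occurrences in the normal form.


size = 12

1. (p (k (s (h) (u (u (m) (r)) (s (f (h) (h)) (m))))) (h))  →  (p (k (s (h) (u (u (m) (r)) (s (h) (m))))) (h))
normal form: (p (k (s (h) (u (u (m) (r)) (s (h) (m))))) (h))


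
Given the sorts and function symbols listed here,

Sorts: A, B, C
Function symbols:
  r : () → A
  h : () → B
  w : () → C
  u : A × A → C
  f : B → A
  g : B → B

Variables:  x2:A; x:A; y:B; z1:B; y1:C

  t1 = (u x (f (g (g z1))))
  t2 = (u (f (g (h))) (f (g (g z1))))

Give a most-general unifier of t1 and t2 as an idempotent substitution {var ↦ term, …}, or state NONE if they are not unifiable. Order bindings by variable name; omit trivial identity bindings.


{x ↦ (f (g (h)))}


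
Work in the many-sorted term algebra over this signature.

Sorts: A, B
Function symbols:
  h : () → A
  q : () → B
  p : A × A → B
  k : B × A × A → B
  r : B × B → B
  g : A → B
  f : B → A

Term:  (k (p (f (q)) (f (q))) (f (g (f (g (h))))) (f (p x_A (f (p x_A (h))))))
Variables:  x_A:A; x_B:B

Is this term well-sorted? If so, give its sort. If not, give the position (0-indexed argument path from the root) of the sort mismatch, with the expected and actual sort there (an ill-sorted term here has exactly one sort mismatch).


      (q) : B
    (f (q)) : A
      (q) : B
    (f (q)) : A
  (p (f (q)) (f (q))) : B
          (h) : A
        (g (h)) : B
      (f (g (h))) : A
    (g (f (g (h)))) : B
  (f (g (f (g (h))))) : A
      x_A : A
          x_A : A
          (h) : A
        (p x_A (h)) : B
      (f (p x_A (h))) : A
    (p x_A (f (p x_A (h)))) : B
  (f (p x_A (f (p x_A (h))))) : A
(k (p (f (q)) (f (q))) (f (g (f (g (h))))) (f (p x_A (f (p x_A (h)))))) : B

well-sorted; sort = B


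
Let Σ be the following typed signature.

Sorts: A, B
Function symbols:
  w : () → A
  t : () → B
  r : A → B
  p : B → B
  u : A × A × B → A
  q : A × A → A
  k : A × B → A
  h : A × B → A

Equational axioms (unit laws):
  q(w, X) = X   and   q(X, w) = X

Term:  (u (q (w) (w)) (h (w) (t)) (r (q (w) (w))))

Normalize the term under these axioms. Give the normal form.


1. (u (q (w) (w)) (h (w) (t)) (r (q (w) (w))))  →  (u (w) (h (w) (t)) (r (q (w) (w))))
2. (u (w) (h (w) (t)) (r (q (w) (w))))  →  (u (w) (h (w) (t)) (r (w)))

normal form = (u (w) (h (w) (t)) (r (w)))


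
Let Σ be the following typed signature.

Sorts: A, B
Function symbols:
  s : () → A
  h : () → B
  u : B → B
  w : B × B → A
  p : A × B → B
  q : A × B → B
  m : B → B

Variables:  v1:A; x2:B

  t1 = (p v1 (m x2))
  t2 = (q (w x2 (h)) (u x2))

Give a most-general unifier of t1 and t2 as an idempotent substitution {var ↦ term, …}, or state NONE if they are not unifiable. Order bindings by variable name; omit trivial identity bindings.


head clash or occurs-check failure — not unifiable

NONE (not unifiable)


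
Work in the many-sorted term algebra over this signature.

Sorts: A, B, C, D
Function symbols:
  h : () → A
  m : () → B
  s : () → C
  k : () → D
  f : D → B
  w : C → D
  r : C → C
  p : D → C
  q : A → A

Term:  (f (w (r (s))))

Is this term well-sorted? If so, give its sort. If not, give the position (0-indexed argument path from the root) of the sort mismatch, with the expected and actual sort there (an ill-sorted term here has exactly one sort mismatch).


well-sorted; sort = B

      (s) : C
    (r (s)) : C
  (w (r (s))) : D
(f (w (r (s)))) : B


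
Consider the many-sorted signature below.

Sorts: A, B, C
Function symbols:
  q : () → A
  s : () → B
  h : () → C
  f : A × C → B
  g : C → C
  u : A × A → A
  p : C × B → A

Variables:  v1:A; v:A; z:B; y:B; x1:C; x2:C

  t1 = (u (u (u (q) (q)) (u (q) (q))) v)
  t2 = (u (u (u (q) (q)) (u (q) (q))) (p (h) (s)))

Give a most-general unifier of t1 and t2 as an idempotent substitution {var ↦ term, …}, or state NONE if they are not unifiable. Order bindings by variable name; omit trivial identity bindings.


{v ↦ (p (h) (s))}


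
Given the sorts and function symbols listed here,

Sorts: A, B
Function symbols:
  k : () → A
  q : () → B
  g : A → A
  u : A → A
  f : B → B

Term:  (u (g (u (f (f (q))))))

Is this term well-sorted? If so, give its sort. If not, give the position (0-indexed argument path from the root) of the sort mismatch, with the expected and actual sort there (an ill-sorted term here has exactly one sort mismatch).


          (q) : B
        (f (q)) : B
      (f (f (q))) : B
    (u (f (f (q)))) : ✗ arg 0 at [0, 0, 0] has sort B, expected A

ill-sorted at position [0, 0, 0]: expected A, got B


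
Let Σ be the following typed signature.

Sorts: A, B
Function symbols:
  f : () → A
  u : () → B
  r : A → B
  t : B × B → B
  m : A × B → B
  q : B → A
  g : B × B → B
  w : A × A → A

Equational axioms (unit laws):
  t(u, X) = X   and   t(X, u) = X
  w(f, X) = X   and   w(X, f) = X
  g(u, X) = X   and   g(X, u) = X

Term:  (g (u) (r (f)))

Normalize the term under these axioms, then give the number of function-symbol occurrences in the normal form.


1. (g (u) (r (f)))  →  (r (f))
normal form: (r (f))

size = 2


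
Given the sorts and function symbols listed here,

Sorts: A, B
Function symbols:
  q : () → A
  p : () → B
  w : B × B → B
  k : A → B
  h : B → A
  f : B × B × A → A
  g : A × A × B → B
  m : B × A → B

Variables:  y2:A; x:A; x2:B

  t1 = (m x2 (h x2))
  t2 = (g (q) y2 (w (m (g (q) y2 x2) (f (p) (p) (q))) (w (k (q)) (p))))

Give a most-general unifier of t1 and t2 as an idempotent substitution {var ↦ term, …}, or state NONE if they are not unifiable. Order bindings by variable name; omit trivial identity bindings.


head clash or occurs-check failure — not unifiable

NONE (not unifiable)


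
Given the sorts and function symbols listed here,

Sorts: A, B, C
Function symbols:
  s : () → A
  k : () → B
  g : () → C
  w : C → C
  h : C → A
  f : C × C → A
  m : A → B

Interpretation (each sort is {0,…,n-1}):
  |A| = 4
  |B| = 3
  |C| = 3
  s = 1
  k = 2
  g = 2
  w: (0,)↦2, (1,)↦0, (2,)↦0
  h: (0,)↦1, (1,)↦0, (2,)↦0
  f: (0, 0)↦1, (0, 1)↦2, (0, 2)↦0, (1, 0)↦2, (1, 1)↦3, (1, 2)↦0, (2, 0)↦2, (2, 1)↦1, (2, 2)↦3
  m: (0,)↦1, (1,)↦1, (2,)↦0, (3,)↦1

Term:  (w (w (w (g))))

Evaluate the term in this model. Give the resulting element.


value = 0

  g = 2
  (w (g)) = w(2,) = 0
  (w (w (g))) = w(0,) = 2
  (w (w (w (g)))) = w(2,) = 0


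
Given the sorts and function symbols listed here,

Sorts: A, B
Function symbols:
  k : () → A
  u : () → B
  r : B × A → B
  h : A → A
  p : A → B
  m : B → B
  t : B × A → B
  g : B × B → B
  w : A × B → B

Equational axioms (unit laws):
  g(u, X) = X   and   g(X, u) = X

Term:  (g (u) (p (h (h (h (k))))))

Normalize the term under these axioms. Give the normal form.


normal form = (p (h (h (h (k)))))

1. (g (u) (p (h (h (h (k))))))  →  (p (h (h (h (k)))))


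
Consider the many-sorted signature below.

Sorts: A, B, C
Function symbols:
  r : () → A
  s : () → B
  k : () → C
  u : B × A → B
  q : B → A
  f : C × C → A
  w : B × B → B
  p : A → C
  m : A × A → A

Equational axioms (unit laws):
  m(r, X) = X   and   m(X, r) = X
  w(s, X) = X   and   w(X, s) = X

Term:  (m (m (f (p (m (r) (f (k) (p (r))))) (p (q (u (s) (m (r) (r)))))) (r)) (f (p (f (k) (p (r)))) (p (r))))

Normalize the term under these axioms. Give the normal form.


1. (m (m (f (p (m (r) (f (k) (p (r))))) (p (q (u (s) (m (r) (r)))))) (r)) (f (p (f (k) (p (r)))) (p (r))))  →  (m (f (p (m (r) (f (k) (p (r))))) (p (q (u (s) (m (r) (r)))))) (f (p (f (k) (p (r)))) (p (r))))
2. (m (f (p (m (r) (f (k) (p (r))))) (p (q (u (s) (m (r) (r)))))) (f (p (f (k) (p (r)))) (p (r))))  →  (m (f (p (f (k) (p (r)))) (p (q (u (s) (m (r) (r)))))) (f (p (f (k) (p (r)))) (p (r))))
3. (m (f (p (f (k) (p (r)))) (p (q (u (s) (m (r) (r)))))) (f (p (f (k) (p (r)))) (p (r))))  →  (m (f (p (f (k) (p (r)))) (p (q (u (s) (r))))) (f (p (f (k) (p (r)))) (p (r))))

normal form = (m (f (p (f (k) (p (r)))) (p (q (u (s) (r))))) (f (p (f (k) (p (r)))) (p (r))))


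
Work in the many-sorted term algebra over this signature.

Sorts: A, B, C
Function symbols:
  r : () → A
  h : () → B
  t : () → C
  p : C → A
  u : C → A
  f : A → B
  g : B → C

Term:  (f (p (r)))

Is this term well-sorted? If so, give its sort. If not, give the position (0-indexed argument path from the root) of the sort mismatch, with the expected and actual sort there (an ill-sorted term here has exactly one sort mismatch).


    (r) : A
  (p (r)) : ✗ arg 0 at [0, 0] has sort A, expected C

ill-sorted at position [0, 0]: expected C, got A
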